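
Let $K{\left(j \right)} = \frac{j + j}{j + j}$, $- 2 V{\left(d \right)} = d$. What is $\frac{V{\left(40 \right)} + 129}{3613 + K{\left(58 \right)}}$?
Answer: $\frac{109}{3614} \approx 0.03016$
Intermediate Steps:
$V{\left(d \right)} = - \frac{d}{2}$
$K{\left(j \right)} = 1$ ($K{\left(j \right)} = \frac{2 j}{2 j} = 2 j \frac{1}{2 j} = 1$)
$\frac{V{\left(40 \right)} + 129}{3613 + K{\left(58 \right)}} = \frac{\left(- \frac{1}{2}\right) 40 + 129}{3613 + 1} = \frac{-20 + 129}{3614} = 109 \cdot \frac{1}{3614} = \frac{109}{3614}$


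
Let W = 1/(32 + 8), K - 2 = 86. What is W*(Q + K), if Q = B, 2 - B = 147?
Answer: -57/40 ≈ -1.4250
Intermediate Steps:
B = -145 (B = 2 - 1*147 = 2 - 147 = -145)
Q = -145
K = 88 (K = 2 + 86 = 88)
W = 1/40 ≈ 0.025000
W*(Q + K) = (-145 + 88)/40 = (1/40)*(-57) = -57/40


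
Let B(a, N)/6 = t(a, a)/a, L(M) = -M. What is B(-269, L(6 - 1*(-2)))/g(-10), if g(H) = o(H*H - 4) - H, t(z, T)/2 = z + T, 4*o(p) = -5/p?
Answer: 9216/3835 ≈ 2.4031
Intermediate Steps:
o(p) = -5/(4*p) (o(p) = (-5/p)/4 = -5/(4*p))
t(z, T) = 2*T + 2*z (t(z, T) = 2*(z + T) = 2*(T + z) = 2*T + 2*z)
B(a, N) = 24 (B(a, N) = 6*((2*a + 2*a)/a) = 6*((4*a)/a) = 6*4 = 24)
g(H) = -H - 5/(4*(-4 + H²)) (g(H) = -5/(4*(H*H - 4)) - H = -5/(4*(H² - 4)) - H = -5/(4*(-4 + H²)) - H = -H - 5/(4*(-4 + H²)))
B(-269, L(6 - 1*(-2)))/g(-10) = 24/(((-5/4 - 1*(-10)³ + 4*(-10))/(-4 + (-10)²))) = 24/(((-5/4 - 1*(-1000) - 40)/(-4 + 100))) = 24/(((-5/4 + 1000 - 40)/96)) = 24/(((1/96)*(3835/4))) = 24/(3835/384) = 24*(384/3835) = 9216/3835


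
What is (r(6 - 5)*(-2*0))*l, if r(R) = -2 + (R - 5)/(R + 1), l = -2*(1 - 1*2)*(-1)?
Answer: 0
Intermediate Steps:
l = -2 (l = -2*(1 - 2)*(-1) = -2*(-1)*(-1) = 2*(-1) = -2)
r(R) = -2 + (-5 + R)/(1 + R)
(r(6 - 5)*(-2*0))*l = (((-7 - (6 - 5))/(1 + (6 - 5)))*(-2*0))*(-2) = (((-7 - 1*1)/(1 + 1))*0)*(-2) = (((-7 - 1)/2)*0)*(-2) = (((½)*(-8))*0)*(-2) = -4*0*(-2) = 0*(-2) = 0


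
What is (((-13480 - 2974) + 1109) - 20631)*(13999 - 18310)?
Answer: 155092536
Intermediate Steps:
(((-13480 - 2974) + 1109) - 20631)*(13999 - 18310) = ((-16454 + 1109) - 20631)*(-4311) = (-15345 - 20631)*(-4311) = -35976*(-4311) = 155092536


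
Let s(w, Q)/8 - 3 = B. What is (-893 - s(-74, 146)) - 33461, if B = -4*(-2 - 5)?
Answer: -34602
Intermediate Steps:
B = 28 (B = -4*(-7) = 28)
s(w, Q) = 248 (s(w, Q) = 24 + 8*28 = 24 + 224 = 248)
(-893 - s(-74, 146)) - 33461 = (-893 - 1*248) - 33461 = (-893 - 248) - 33461 = -1141 - 33461 = -34602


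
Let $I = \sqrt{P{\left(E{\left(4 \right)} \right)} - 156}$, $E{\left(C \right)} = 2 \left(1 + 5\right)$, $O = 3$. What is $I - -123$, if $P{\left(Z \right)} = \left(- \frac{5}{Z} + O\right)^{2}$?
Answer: $123 + \frac{i \sqrt{21503}}{12} \approx 123.0 + 12.22 i$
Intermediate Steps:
$E{\left(C \right)} = 12$ ($E{\left(C \right)} = 2 \cdot 6 = 12$)
$P{\left(Z \right)} = \left(3 - \frac{5}{Z}\right)^{2}$ ($P{\left(Z \right)} = \left(- \frac{5}{Z} + 3\right)^{2} = \left(3 - \frac{5}{Z}\right)^{2}$)
$I = \frac{i \sqrt{21503}}{12}$ ($I = \sqrt{\frac{\left(-5 + 3 \cdot 12\right)^{2}}{144} - 156} = \sqrt{\frac{\left(-5 + 36\right)^{2}}{144} - 156} = \sqrt{\frac{31^{2}}{144} - 156} = \sqrt{\frac{1}{144} \cdot 961 - 156} = \sqrt{\frac{961}{144} - 156} = \sqrt{- \frac{21503}{144}} = \frac{i \sqrt{21503}}{12} \approx 12.22 i$)
$I - -123 = \frac{i \sqrt{21503}}{12} - -123 = \frac{i \sqrt{21503}}{12} + 123 = 123 + \frac{i \sqrt{21503}}{12}$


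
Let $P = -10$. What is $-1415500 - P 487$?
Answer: $-1410630$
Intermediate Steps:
$-1415500 - P 487 = -1415500 - \left(-10\right) 487 = -1415500 - -4870 = -1415500 + 4870 = -1410630$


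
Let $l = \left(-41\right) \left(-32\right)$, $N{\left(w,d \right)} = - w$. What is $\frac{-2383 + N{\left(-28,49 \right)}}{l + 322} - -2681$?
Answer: $\frac{4378399}{1634} \approx 2679.6$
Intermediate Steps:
$l = 1312$
$\frac{-2383 + N{\left(-28,49 \right)}}{l + 322} - -2681 = \frac{-2383 - -28}{1312 + 322} - -2681 = \frac{-2383 + 28}{1634} + 2681 = \left(-2355\right) \frac{1}{1634} + 2681 = - \frac{2355}{1634} + 2681 = \frac{4378399}{1634}$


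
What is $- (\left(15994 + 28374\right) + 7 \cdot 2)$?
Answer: $-44382$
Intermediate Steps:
$- (\left(15994 + 28374\right) + 7 \cdot 2) = - (44368 + 14) = \left(-1\right) 44382 = -44382$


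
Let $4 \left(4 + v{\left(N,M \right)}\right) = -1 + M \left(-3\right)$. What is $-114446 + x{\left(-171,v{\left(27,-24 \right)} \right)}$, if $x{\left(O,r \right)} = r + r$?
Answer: $- \frac{228837}{2} \approx -1.1442 \cdot 10^{5}$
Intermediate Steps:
$v{\left(N,M \right)} = - \frac{17}{4} - \frac{3 M}{4}$ ($v{\left(N,M \right)} = -4 + \frac{-1 + M \left(-3\right)}{4} = -4 + \frac{-1 - 3 M}{4} = -4 - \left(\frac{1}{4} + \frac{3 M}{4}\right) = - \frac{17}{4} - \frac{3 M}{4}$)
$x{\left(O,r \right)} = 2 r$
$-114446 + x{\left(-171,v{\left(27,-24 \right)} \right)} = -114446 + 2 \left(- \frac{17}{4} - -18\right) = -114446 + 2 \left(- \frac{17}{4} + 18\right) = -114446 + 2 \cdot \frac{55}{4} = -114446 + \frac{55}{2} = - \frac{228837}{2}$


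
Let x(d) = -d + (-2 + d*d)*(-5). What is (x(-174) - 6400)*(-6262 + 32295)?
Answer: -4102696668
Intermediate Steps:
x(d) = 10 - d - 5*d**2 (x(d) = -d + (-2 + d**2)*(-5) = -d + (10 - 5*d**2) = 10 - d - 5*d**2)
(x(-174) - 6400)*(-6262 + 32295) = ((10 - 1*(-174) - 5*(-174)**2) - 6400)*(-6262 + 32295) = ((10 + 174 - 5*30276) - 6400)*26033 = ((10 + 174 - 151380) - 6400)*26033 = (-151196 - 6400)*26033 = -157596*26033 = -4102696668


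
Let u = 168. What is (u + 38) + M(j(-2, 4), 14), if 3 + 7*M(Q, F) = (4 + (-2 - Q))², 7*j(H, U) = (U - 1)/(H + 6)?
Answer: 1130985/5488 ≈ 206.08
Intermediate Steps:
j(H, U) = (-1 + U)/(7*(6 + H)) (j(H, U) = ((U - 1)/(H + 6))/7 = ((-1 + U)/(6 + H))/7 = (-1 + U)/(7*(6 + H)))
M(Q, F) = -3/7 + (2 - Q)²/7 (M(Q, F) = -3/7 + (4 + (-2 - Q))²/7 = -3/7 + (2 - Q)²/7)
(u + 38) + M(j(-2, 4), 14) = (168 + 38) + (-3/7 + (-2 + (-1 + 4)/(7*(6 - 2)))²/7) = 206 + (-3/7 + (-2 + (⅐)*3/4)²/7) = 206 + (-3/7 + (-2 + (⅐)*(¼)*3)²/7) = 206 + (-3/7 + (-2 + 3/28)²/7) = 206 + (-3/7 + (-53/28)²/7) = 206 + (-3/7 + (⅐)*(2809/784)) = 206 + (-3/7 + 2809/5488) = 206 + 457/5488 = 1130985/5488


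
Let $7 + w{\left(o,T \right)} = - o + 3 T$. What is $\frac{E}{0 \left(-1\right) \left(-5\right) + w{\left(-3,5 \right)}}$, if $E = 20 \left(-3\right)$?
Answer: $- \frac{60}{11} \approx -5.4545$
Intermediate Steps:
$w{\left(o,T \right)} = -7 - o + 3 T$ ($w{\left(o,T \right)} = -7 + \left(- o + 3 T\right) = -7 - o + 3 T$)
$E = -60$
$\frac{E}{0 \left(-1\right) \left(-5\right) + w{\left(-3,5 \right)}} = \frac{1}{0 \left(-1\right) \left(-5\right) - -11} \left(-60\right) = \frac{1}{0 \left(-5\right) + \left(-7 + 3 + 15\right)} \left(-60\right) = \frac{1}{0 + 11} \left(-60\right) = \frac{1}{11} \left(-60\right) = - \frac{60}{11}$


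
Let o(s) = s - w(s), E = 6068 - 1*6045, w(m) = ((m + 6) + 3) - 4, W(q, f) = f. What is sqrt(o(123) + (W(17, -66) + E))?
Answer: 4*I*sqrt(3) ≈ 6.9282*I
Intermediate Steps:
w(m) = 5 + m (w(m) = ((6 + m) + 3) - 4 = (9 + m) - 4 = 5 + m)
E = 23 (E = 6068 - 6045 = 23)
o(s) = -5 (o(s) = s - (5 + s) = s + (-5 - s) = -5)
sqrt(o(123) + (W(17, -66) + E)) = sqrt(-5 + (-66 + 23)) = sqrt(-5 - 43) = sqrt(-48) = 4*I*sqrt(3)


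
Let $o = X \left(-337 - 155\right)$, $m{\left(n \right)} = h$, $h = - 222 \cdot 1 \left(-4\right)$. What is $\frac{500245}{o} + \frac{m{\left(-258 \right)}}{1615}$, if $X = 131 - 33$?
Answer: $- \frac{765079867}{77868840} \approx -9.8252$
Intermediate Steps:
$X = 98$ ($X = 131 - 33 = 98$)
$h = 888$ ($h = \left(-222\right) \left(-4\right) = 888$)
$m{\left(n \right)} = 888$
$o = -48216$ ($o = 98 \left(-337 - 155\right) = 98 \left(-492\right) = -48216$)
$\frac{500245}{o} + \frac{m{\left(-258 \right)}}{1615} = \frac{500245}{-48216} + \frac{888}{1615} = 500245 \left(- \frac{1}{48216}\right) + 888 \cdot \frac{1}{1615} = - \frac{500245}{48216} + \frac{888}{1615} = - \frac{765079867}{77868840}$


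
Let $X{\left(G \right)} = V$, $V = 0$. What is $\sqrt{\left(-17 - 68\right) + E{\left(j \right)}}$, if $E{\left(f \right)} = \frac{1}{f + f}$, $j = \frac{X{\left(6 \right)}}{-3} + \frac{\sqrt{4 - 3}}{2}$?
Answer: $2 i \sqrt{21} \approx 9.1651 i$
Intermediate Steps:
$X{\left(G \right)} = 0$
$j = \frac{1}{2}$ ($j = \frac{0}{-3} + \frac{\sqrt{4 - 3}}{2} = 0 \left(- \frac{1}{3}\right) + \sqrt{1} \cdot \frac{1}{2} = 0 + 1 \cdot \frac{1}{2} = 0 + \frac{1}{2} = \frac{1}{2} \approx 0.5$)
$E{\left(f \right)} = \frac{1}{2 f}$
$\sqrt{\left(-17 - 68\right) + E{\left(j \right)}} = \sqrt{\left(-17 - 68\right) + \frac{\frac{1}{\frac{1}{2}}}{2}} = \sqrt{\left(-17 - 68\right) + \frac{1}{2} \cdot 2} = \sqrt{-85 + 1} = \sqrt{-84} = 2 i \sqrt{21}$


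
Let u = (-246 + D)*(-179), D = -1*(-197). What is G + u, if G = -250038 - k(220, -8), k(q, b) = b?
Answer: -241259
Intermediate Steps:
D = 197
G = -250030 (G = -250038 - 1*(-8) = -250038 + 8 = -250030)
u = 8771 (u = (-246 + 197)*(-179) = -49*(-179) = 8771)
G + u = -250030 + 8771 = -241259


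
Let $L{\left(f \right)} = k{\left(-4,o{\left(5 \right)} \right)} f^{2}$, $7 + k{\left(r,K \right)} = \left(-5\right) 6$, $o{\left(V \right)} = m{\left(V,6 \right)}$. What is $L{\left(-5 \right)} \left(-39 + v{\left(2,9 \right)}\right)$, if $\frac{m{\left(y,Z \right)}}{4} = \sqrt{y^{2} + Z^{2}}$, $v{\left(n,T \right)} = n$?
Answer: $34225$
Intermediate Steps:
$m{\left(y,Z \right)} = 4 \sqrt{Z^{2} + y^{2}}$ ($m{\left(y,Z \right)} = 4 \sqrt{y^{2} + Z^{2}} = 4 \sqrt{Z^{2} + y^{2}}$)
$o{\left(V \right)} = 4 \sqrt{36 + V^{2}}$ ($o{\left(V \right)} = 4 \sqrt{6^{2} + V^{2}} = 4 \sqrt{36 + V^{2}}$)
$k{\left(r,K \right)} = -37$ ($k{\left(r,K \right)} = -7 - 30 = -37$)
$L{\left(f \right)} = - 37 f^{2}$
$L{\left(-5 \right)} \left(-39 + v{\left(2,9 \right)}\right) = - 37 \left(-5\right)^{2} \left(-39 + 2\right) = \left(-37\right) 25 \left(-37\right) = \left(-925\right) \left(-37\right) = 34225$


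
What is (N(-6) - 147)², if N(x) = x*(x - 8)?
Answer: 3969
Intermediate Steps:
N(x) = x*(-8 + x)
(N(-6) - 147)² = (-6*(-8 - 6) - 147)² = (-6*(-14) - 147)² = (84 - 147)² = (-63)² = 3969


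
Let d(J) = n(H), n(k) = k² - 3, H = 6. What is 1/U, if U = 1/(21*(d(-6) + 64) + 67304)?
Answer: 69341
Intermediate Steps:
n(k) = -3 + k²
d(J) = 33 (d(J) = -3 + 6² = -3 + 36 = 33)
U = 1/69341 (U = 1/(21*(33 + 64) + 67304) = 1/(21*97 + 67304) = 1/(2037 + 67304) = 1/69341 ≈ 1.4421e-5)
1/U = 1/(1/69341) = 69341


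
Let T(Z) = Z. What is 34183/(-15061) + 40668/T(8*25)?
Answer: 151416037/753050 ≈ 201.07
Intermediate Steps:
34183/(-15061) + 40668/T(8*25) = 34183/(-15061) + 40668/((8*25)) = 34183*(-1/15061) + 40668/200 = -34183/15061 + 40668*(1/200) = -34183/15061 + 10167/50 = 151416037/753050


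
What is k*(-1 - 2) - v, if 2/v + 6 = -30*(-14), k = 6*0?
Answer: -1/207 ≈ -0.0048309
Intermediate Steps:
k = 0
v = 1/207 (v = 2/(-6 - 30*(-14)) = 2/(-6 + 420) = 2/414 = 2*(1/414) = 1/207 ≈ 0.0048309)
k*(-1 - 2) - v = 0*(-1 - 2) - 1*1/207 = 0*(-3) - 1/207 = 0 - 1/207 = -1/207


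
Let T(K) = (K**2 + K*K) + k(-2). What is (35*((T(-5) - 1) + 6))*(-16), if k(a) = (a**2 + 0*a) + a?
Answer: -31920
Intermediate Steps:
k(a) = a + a**2 (k(a) = (a**2 + 0) + a = a**2 + a = a + a**2)
T(K) = 2 + 2*K**2 (T(K) = (K**2 + K*K) - 2*(1 - 2) = (K**2 + K**2) - 2*(-1) = 2*K**2 + 2 = 2 + 2*K**2)
(35*((T(-5) - 1) + 6))*(-16) = (35*(((2 + 2*(-5)**2) - 1) + 6))*(-16) = (35*(((2 + 2*25) - 1) + 6))*(-16) = (35*(((2 + 50) - 1) + 6))*(-16) = (35*((52 - 1) + 6))*(-16) = (35*(51 + 6))*(-16) = (35*57)*(-16) = 1995*(-16) = -31920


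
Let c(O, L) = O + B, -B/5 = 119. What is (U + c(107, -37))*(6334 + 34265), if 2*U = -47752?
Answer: -989154036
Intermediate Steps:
B = -595 (B = -5*119 = -595)
c(O, L) = -595 + O (c(O, L) = O - 595 = -595 + O)
U = -23876 (U = (½)*(-47752) = -23876)
(U + c(107, -37))*(6334 + 34265) = (-23876 + (-595 + 107))*(6334 + 34265) = (-23876 - 488)*40599 = -24364*40599 = -989154036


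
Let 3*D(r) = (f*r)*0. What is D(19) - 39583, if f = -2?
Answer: -39583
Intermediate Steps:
D(r) = 0 (D(r) = (-2*r*0)/3 = (1/3)*0 = 0)
D(19) - 39583 = 0 - 39583 = -39583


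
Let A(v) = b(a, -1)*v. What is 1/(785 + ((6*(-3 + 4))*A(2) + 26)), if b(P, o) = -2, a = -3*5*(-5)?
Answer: 1/787 ≈ 0.0012706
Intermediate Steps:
a = 75 (a = -15*(-5) = 75)
A(v) = -2*v
1/(785 + ((6*(-3 + 4))*A(2) + 26)) = 1/(785 + ((6*(-3 + 4))*(-2*2) + 26)) = 1/(785 + ((6*1)*(-4) + 26)) = 1/(785 + (6*(-4) + 26)) = 1/(785 + (-24 + 26)) = 1/(785 + 2) = 1/787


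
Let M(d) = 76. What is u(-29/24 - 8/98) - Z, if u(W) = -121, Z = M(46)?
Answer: -197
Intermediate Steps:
Z = 76
u(-29/24 - 8/98) - Z = -121 - 1*76 = -121 - 76 = -197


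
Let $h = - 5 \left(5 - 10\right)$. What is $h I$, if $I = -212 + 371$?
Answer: $3975$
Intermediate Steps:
$I = 159$
$h = 25$ ($h = - 5 \left(5 - 10\right) = \left(-5\right) \left(-5\right) = 25$)
$h I = 25 \cdot 159 = 3975$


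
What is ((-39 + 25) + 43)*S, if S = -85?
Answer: -2465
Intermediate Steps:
((-39 + 25) + 43)*S = ((-39 + 25) + 43)*(-85) = (-14 + 43)*(-85) = 29*(-85) = -2465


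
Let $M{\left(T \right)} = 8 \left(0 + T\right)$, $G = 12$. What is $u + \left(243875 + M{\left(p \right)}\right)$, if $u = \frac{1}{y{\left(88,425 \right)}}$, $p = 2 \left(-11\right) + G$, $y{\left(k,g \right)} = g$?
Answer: $\frac{103612876}{425} \approx 2.438 \cdot 10^{5}$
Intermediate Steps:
$p = -10$ ($p = 2 \left(-11\right) + 12 = -22 + 12 = -10$)
$M{\left(T \right)} = 8 T$
$u = \frac{1}{425} \approx 0.0023529$
$u + \left(243875 + M{\left(p \right)}\right) = \frac{1}{425} + \left(243875 + 8 \left(-10\right)\right) = \frac{1}{425} + \left(243875 - 80\right) = \frac{1}{425} + 243795 = \frac{103612876}{425}$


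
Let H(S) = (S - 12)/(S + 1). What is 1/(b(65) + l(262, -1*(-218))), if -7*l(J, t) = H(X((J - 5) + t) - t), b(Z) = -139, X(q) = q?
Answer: -258/35897 ≈ -0.0071872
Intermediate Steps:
H(S) = (-12 + S)/(1 + S)
l(J, t) = -(-17 + J)/(7*(-4 + J)) (l(J, t) = -(-12 + (((J - 5) + t) - t))/(7*(1 + (((J - 5) + t) - t))) = -(-12 + (((-5 + J) + t) - t))/(7*(1 + (((-5 + J) + t) - t))) = -(-12 + ((-5 + J + t) - t))/(7*(1 + ((-5 + J + t) - t))) = -(-12 + (-5 + J))/(7*(1 + (-5 + J))) = -(-17 + J)/(7*(-4 + J)))
1/(b(65) + l(262, -1*(-218))) = 1/(-139 + (17 - 1*262)/(7*(-4 + 262))) = 1/(-139 + (⅐)*(17 - 262)/258) = 1/(-139 + (⅐)*(1/258)*(-245)) = 1/(-139 - 35/258) = 1/(-35897/258) = -258/35897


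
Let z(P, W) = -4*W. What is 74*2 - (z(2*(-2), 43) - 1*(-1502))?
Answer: -1182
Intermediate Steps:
74*2 - (z(2*(-2), 43) - 1*(-1502)) = 74*2 - (-4*43 - 1*(-1502)) = 148 - (-172 + 1502) = 148 - 1*1330 = 148 - 1330 = -1182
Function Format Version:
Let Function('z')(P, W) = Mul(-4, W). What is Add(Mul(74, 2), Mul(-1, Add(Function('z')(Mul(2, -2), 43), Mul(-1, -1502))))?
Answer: -1182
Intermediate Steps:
Add(Mul(74, 2), Mul(-1, Add(Function('z')(Mul(2, -2), 43), Mul(-1, -1502)))) = Add(Mul(74, 2), Mul(-1, Add(Mul(-4, 43), Mul(-1, -1502)))) = Add(148, Mul(-1, Add(-172, 1502))) = Add(148, Mul(-1, 1330)) = Add(148, -1330) = -1182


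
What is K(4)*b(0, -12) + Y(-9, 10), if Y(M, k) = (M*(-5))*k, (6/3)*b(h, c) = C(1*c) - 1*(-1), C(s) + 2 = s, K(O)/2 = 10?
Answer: 320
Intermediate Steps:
K(O) = 20 (K(O) = 2*10 = 20)
C(s) = -2 + s
b(h, c) = -½ + c/2 (b(h, c) = ((-2 + 1*c) - 1*(-1))/2 = ((-2 + c) + 1)/2 = (-1 + c)/2 = -½ + c/2)
Y(M, k) = -5*M*k (Y(M, k) = (-5*M)*k = -5*M*k)
K(4)*b(0, -12) + Y(-9, 10) = 20*(-½ + (½)*(-12)) - 5*(-9)*10 = 20*(-½ - 6) + 450 = 20*(-13/2) + 450 = -130 + 450 = 320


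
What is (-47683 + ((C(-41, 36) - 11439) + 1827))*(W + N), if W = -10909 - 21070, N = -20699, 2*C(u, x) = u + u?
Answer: 3020345808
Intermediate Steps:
C(u, x) = u (C(u, x) = (u + u)/2 = (2*u)/2 = u)
W = -31979
(-47683 + ((C(-41, 36) - 11439) + 1827))*(W + N) = (-47683 + ((-41 - 11439) + 1827))*(-31979 - 20699) = (-47683 + (-11480 + 1827))*(-52678) = (-47683 - 9653)*(-52678) = -57336*(-52678) = 3020345808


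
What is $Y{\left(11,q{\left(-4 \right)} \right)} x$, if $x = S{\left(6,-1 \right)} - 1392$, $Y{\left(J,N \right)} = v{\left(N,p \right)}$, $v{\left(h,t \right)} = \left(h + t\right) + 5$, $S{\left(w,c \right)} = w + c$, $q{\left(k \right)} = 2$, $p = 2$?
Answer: $-12483$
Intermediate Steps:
$S{\left(w,c \right)} = c + w$
$v{\left(h,t \right)} = 5 + h + t$
$Y{\left(J,N \right)} = 7 + N$ ($Y{\left(J,N \right)} = 5 + N + 2 = 7 + N$)
$x = -1387$ ($x = \left(-1 + 6\right) - 1392 = 5 - 1392 = -1387$)
$Y{\left(11,q{\left(-4 \right)} \right)} x = \left(7 + 2\right) \left(-1387\right) = 9 \left(-1387\right) = -12483$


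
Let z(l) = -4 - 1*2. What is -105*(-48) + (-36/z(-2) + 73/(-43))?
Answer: 216905/43 ≈ 5044.3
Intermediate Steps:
z(l) = -6 (z(l) = -4 - 2 = -6)
-105*(-48) + (-36/z(-2) + 73/(-43)) = -105*(-48) + (-36/(-6) + 73/(-43)) = 5040 + (-36*(-⅙) + 73*(-1/43)) = 5040 + (6 - 73/43) = 5040 + 185/43 = 216905/43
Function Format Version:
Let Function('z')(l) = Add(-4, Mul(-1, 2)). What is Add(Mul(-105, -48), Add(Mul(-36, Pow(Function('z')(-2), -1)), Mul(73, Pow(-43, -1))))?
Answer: Rational(216905, 43) ≈ 5044.3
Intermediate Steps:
Function('z')(l) = -6 (Function('z')(l) = Add(-4, -2) = -6)
Add(Mul(-105, -48), Add(Mul(-36, Pow(Function('z')(-2), -1)), Mul(73, Pow(-43, -1)))) = Add(Mul(-105, -48), Add(Mul(-36, Pow(-6, -1)), Mul(73, Pow(-43, -1)))) = Add(5040, Add(Mul(-36, Rational(-1, 6)), Mul(73, Rational(-1, 43)))) = Add(5040, Add(6, Rational(-73, 43))) = Add(5040, Rational(185, 43)) = Rational(216905, 43)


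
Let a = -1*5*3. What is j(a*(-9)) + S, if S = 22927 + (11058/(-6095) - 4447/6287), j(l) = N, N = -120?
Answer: 873850850744/38319265 ≈ 22804.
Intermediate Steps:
a = -15 (a = -5*3 = -15)
j(l) = -120
S = 878449162544/38319265 (S = 22927 + (11058*(-1/6095) - 4447*1/6287) = 22927 + (-11058/6095 - 4447/6287) = 22927 - 96626111/38319265 = 878449162544/38319265 ≈ 22924.)
j(a*(-9)) + S = -120 + 878449162544/38319265 = 873850850744/38319265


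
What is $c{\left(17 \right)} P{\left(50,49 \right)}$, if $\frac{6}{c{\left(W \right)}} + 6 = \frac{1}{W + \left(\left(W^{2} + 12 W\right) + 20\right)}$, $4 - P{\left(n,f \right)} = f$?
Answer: $\frac{143100}{3179} \approx 45.014$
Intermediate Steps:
$P{\left(n,f \right)} = 4 - f$
$c{\left(W \right)} = \frac{6}{-6 + \frac{1}{20 + W^{2} + 13 W}}$ ($c{\left(W \right)} = \frac{6}{-6 + \frac{1}{W + \left(\left(W^{2} + 12 W\right) + 20\right)}} = \frac{6}{-6 + \frac{1}{W + \left(20 + W^{2} + 12 W\right)}} = \frac{6}{-6 + \frac{1}{20 + W^{2} + 13 W}}$)
$c{\left(17 \right)} P{\left(50,49 \right)} = \frac{6 \left(-20 - 17^{2} - 221\right)}{119 + 6 \cdot 17^{2} + 78 \cdot 17} \left(4 - 49\right) = \frac{6 \left(-20 - 289 - 221\right)}{119 + 6 \cdot 289 + 1326} \left(4 - 49\right) = \frac{6 \left(-20 - 289 - 221\right)}{119 + 1734 + 1326} \left(-45\right) = 6 \cdot \frac{1}{3179} \left(-530\right) \left(-45\right) = \left(- \frac{3180}{3179}\right) \left(-45\right) = \frac{143100}{3179}$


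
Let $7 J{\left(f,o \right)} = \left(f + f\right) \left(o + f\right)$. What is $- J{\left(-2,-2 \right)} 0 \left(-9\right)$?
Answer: $0$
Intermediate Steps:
$J{\left(f,o \right)} = \frac{2 f \left(f + o\right)}{7}$ ($J{\left(f,o \right)} = \frac{\left(f + f\right) \left(o + f\right)}{7} = \frac{2 f \left(f + o\right)}{7}$)
$- J{\left(-2,-2 \right)} 0 \left(-9\right) = - \frac{2}{7} \left(-2\right) \left(-2 - 2\right) 0 \left(-9\right) = - \frac{2}{7} \left(-2\right) \left(-4\right) 0 \left(-9\right) = - \frac{16 \cdot 0}{7} \left(-9\right) = \left(-1\right) 0 \left(-9\right) = 0 \left(-9\right) = 0$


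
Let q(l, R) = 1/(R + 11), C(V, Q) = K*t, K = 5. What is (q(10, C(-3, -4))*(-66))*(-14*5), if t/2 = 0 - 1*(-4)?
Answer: 1540/17 ≈ 90.588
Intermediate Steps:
t = 8 (t = 2*(0 - 1*(-4)) = 2*(0 + 4) = 2*4 = 8)
C(V, Q) = 40 (C(V, Q) = 5*8 = 40)
q(l, R) = 1/(11 + R)
(q(10, C(-3, -4))*(-66))*(-14*5) = (-66/(11 + 40))*(-14*5) = (-66/51)*(-70) = ((1/51)*(-66))*(-70) = -22/17*(-70) = 1540/17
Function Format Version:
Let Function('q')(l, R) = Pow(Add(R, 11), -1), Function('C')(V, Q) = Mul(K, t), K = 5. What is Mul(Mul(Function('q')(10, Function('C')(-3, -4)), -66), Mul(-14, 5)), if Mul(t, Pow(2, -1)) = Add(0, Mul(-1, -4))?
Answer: Rational(1540, 17) ≈ 90.588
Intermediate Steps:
t = 8 (t = Mul(2, Add(0, Mul(-1, -4))) = Mul(2, Add(0, 4)) = Mul(2, 4) = 8)
Function('C')(V, Q) = 40 (Function('C')(V, Q) = Mul(5, 8) = 40)
Function('q')(l, R) = Pow(Add(11, R), -1)
Mul(Mul(Function('q')(10, Function('C')(-3, -4)), -66), Mul(-14, 5)) = Mul(Mul(Pow(Add(11, 40), -1), -66), Mul(-14, 5)) = Mul(Mul(Pow(51, -1), -66), -70) = Mul(Mul(Rational(1, 51), -66), -70) = Mul(Rational(-22, 17), -70) = Rational(1540, 17)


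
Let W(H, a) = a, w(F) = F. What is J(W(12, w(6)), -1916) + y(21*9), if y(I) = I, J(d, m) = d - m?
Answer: 2111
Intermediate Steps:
J(W(12, w(6)), -1916) + y(21*9) = (6 - 1*(-1916)) + 21*9 = (6 + 1916) + 189 = 1922 + 189 = 2111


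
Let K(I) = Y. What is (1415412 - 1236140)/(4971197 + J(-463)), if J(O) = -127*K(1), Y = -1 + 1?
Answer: 179272/4971197 ≈ 0.036062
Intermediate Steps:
Y = 0
K(I) = 0
J(O) = 0 (J(O) = -127*0 = 0)
(1415412 - 1236140)/(4971197 + J(-463)) = (1415412 - 1236140)/(4971197 + 0) = 179272/4971197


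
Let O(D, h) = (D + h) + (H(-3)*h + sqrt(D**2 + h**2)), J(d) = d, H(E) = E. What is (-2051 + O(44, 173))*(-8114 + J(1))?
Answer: 19089889 - 8113*sqrt(31865) ≈ 1.7642e+7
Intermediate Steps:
O(D, h) = D + sqrt(D**2 + h**2) - 2*h (O(D, h) = (D + h) + (-3*h + sqrt(D**2 + h**2)) = (D + h) + (sqrt(D**2 + h**2) - 3*h) = D + sqrt(D**2 + h**2) - 2*h)
(-2051 + O(44, 173))*(-8114 + J(1)) = (-2051 + (44 + sqrt(44**2 + 173**2) - 2*173))*(-8114 + 1) = (-2051 + (44 + sqrt(1936 + 29929) - 346))*(-8113) = (-2051 + (44 + sqrt(31865) - 346))*(-8113) = (-2051 + (-302 + sqrt(31865)))*(-8113) = (-2353 + sqrt(31865))*(-8113) = 19089889 - 8113*sqrt(31865)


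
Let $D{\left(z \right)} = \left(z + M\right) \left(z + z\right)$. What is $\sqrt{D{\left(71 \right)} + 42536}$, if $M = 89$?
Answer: $2 \sqrt{16314} \approx 255.45$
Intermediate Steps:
$D{\left(z \right)} = 2 z \left(89 + z\right)$ ($D{\left(z \right)} = \left(z + 89\right) \left(z + z\right) = \left(89 + z\right) 2 z = 2 z \left(89 + z\right)$)
$\sqrt{D{\left(71 \right)} + 42536} = \sqrt{2 \cdot 71 \left(89 + 71\right) + 42536} = \sqrt{2 \cdot 71 \cdot 160 + 42536} = \sqrt{22720 + 42536} = \sqrt{65256} = 2 \sqrt{16314}$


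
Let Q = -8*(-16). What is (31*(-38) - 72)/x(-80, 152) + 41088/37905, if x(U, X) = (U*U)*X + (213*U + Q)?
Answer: 6538024149/6038822440 ≈ 1.0827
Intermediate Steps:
Q = 128
x(U, X) = 128 + 213*U + X*U**2 (x(U, X) = (U*U)*X + (213*U + 128) = U**2*X + (128 + 213*U) = X*U**2 + (128 + 213*U) = 128 + 213*U + X*U**2)
(31*(-38) - 72)/x(-80, 152) + 41088/37905 = (31*(-38) - 72)/(128 + 213*(-80) + 152*(-80)**2) + 41088/37905 = (-1178 - 72)/(128 - 17040 + 152*6400) + 41088*(1/37905) = -1250/(128 - 17040 + 972800) + 13696/12635 = -1250/955888 + 13696/12635 = -1250*1/955888 + 13696/12635 = -625/477944 + 13696/12635 = 6538024149/6038822440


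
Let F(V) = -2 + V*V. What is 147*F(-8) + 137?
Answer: 9251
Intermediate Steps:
F(V) = -2 + V**2
147*F(-8) + 137 = 147*(-2 + (-8)**2) + 137 = 147*(-2 + 64) + 137 = 147*62 + 137 = 9114 + 137 = 9251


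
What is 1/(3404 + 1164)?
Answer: 1/4568 ≈ 0.00021891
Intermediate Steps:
1/(3404 + 1164) = 1/4568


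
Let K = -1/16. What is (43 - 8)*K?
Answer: -35/16 ≈ -2.1875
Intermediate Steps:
K = -1/16 (K = -1*1/16 = -1/16 ≈ -0.062500)
(43 - 8)*K = (43 - 8)*(-1/16) = 35*(-1/16) = -35/16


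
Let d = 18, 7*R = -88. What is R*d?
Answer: -1584/7 ≈ -226.29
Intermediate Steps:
R = -88/7 (R = (⅐)*(-88) = -88/7 ≈ -12.571)
R*d = -88/7*18 = -1584/7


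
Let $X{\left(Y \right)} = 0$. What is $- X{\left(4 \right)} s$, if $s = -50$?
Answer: $0$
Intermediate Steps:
$- X{\left(4 \right)} s = \left(-1\right) 0 \left(-50\right) = 0 \left(-50\right) = 0$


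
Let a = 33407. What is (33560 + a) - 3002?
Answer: 63965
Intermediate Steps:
(33560 + a) - 3002 = (33560 + 33407) - 3002 = 66967 - 3002 = 63965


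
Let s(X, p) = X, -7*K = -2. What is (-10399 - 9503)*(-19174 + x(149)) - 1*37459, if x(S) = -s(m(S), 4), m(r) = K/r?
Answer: 397970758831/1043 ≈ 3.8156e+8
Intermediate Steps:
K = 2/7 (K = -1/7*(-2) = 2/7 ≈ 0.28571)
m(r) = 2/(7*r)
x(S) = -2/(7*S)
(-10399 - 9503)*(-19174 + x(149)) - 1*37459 = (-10399 - 9503)*(-19174 - 2/7/149) - 1*37459 = -19902*(-19174 - 2/7*1/149) - 37459 = -19902*(-19174 - 2/1043) - 37459 = -19902*(-19998484/1043) - 37459 = 398009828568/1043 - 37459 = 397970758831/1043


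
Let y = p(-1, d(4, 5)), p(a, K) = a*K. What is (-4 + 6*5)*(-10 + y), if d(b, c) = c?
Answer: -390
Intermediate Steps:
p(a, K) = K*a
y = -5 (y = 5*(-1) = -5)
(-4 + 6*5)*(-10 + y) = (-4 + 6*5)*(-10 - 5) = (-4 + 30)*(-15) = 26*(-15) = -390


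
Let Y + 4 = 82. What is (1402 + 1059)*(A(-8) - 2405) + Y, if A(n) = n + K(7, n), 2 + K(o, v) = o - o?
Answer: -5943237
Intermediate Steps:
K(o, v) = -2 (K(o, v) = -2 + (o - o) = -2 + 0 = -2)
A(n) = -2 + n (A(n) = n - 2 = -2 + n)
Y = 78 (Y = -4 + 82 = 78)
(1402 + 1059)*(A(-8) - 2405) + Y = (1402 + 1059)*((-2 - 8) - 2405) + 78 = 2461*(-10 - 2405) + 78 = 2461*(-2415) + 78 = -5943315 + 78 = -5943237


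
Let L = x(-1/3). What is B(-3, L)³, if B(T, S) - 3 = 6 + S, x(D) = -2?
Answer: 343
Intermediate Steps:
L = -2
B(T, S) = 9 + S (B(T, S) = 3 + (6 + S) = 9 + S)
B(-3, L)³ = (9 - 2)³ = 7³ = 343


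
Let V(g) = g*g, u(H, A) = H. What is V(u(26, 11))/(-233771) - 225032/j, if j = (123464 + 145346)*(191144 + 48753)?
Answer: -21822811826496/7537561642100735 ≈ -0.0028952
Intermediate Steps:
V(g) = g²
j = 64486712570 (j = 268810*239897 = 64486712570)
V(u(26, 11))/(-233771) - 225032/j = 26²/(-233771) - 225032/64486712570 = 676*(-1/233771) - 225032*1/64486712570 = -676/233771 - 112516/32243356285 = -21822811826496/7537561642100735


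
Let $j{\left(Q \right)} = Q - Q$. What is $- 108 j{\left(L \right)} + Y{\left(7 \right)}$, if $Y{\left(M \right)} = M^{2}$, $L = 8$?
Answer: $49$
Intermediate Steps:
$j{\left(Q \right)} = 0$
$- 108 j{\left(L \right)} + Y{\left(7 \right)} = \left(-108\right) 0 + 7^{2} = 0 + 49 = 49$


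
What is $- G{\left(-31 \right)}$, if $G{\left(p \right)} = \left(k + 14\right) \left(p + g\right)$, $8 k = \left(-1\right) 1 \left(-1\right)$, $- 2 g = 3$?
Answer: $\frac{7345}{16} \approx 459.06$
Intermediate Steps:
$g = - \frac{3}{2}$ ($g = \left(- \frac{1}{2}\right) 3 = - \frac{3}{2} \approx -1.5$)
$k = \frac{1}{8}$ ($k = \frac{\left(-1\right) 1 \left(-1\right)}{8} = \frac{\left(-1\right) \left(-1\right)}{8} = \frac{1}{8} \cdot 1 = \frac{1}{8} \approx 0.125$)
$G{\left(p \right)} = - \frac{339}{16} + \frac{113 p}{8}$ ($G{\left(p \right)} = \left(\frac{1}{8} + 14\right) \left(p - \frac{3}{2}\right) = \frac{113 \left(- \frac{3}{2} + p\right)}{8} = - \frac{339}{16} + \frac{113 p}{8}$)
$- G{\left(-31 \right)} = - (- \frac{339}{16} + \frac{113}{8} \left(-31\right)) = - (- \frac{339}{16} - \frac{3503}{8}) = \left(-1\right) \left(- \frac{7345}{16}\right) = \frac{7345}{16}$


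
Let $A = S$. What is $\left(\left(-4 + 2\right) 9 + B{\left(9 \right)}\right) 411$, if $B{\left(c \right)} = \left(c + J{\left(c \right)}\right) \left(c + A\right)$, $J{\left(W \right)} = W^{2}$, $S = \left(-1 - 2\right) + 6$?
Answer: $436482$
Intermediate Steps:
$S = 3$ ($S = -3 + 6 = 3$)
$A = 3$
$B{\left(c \right)} = \left(3 + c\right) \left(c + c^{2}\right)$ ($B{\left(c \right)} = \left(c + c^{2}\right) \left(c + 3\right) = \left(c + c^{2}\right) \left(3 + c\right) = \left(3 + c\right) \left(c + c^{2}\right)$)
$\left(\left(-4 + 2\right) 9 + B{\left(9 \right)}\right) 411 = \left(\left(-4 + 2\right) 9 + 9 \left(3 + 9^{2} + 4 \cdot 9\right)\right) 411 = \left(\left(-2\right) 9 + 9 \left(3 + 81 + 36\right)\right) 411 = \left(-18 + 9 \cdot 120\right) 411 = \left(-18 + 1080\right) 411 = 1062 \cdot 411 = 436482$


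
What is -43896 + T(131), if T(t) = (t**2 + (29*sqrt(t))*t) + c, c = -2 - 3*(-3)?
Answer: -26728 + 3799*sqrt(131) ≈ 16754.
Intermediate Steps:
c = 7 (c = -2 + 9 = 7)
T(t) = 7 + t**2 + 29*t**(3/2) (T(t) = (t**2 + (29*sqrt(t))*t) + 7 = (t**2 + 29*t**(3/2)) + 7 = 7 + t**2 + 29*t**(3/2))
-43896 + T(131) = -43896 + (7 + 131**2 + 29*131**(3/2)) = -43896 + (7 + 17161 + 29*(131*sqrt(131))) = -43896 + (7 + 17161 + 3799*sqrt(131)) = -43896 + (17168 + 3799*sqrt(131)) = -26728 + 3799*sqrt(131)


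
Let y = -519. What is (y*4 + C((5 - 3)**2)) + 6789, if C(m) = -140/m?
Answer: 4678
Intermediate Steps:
(y*4 + C((5 - 3)**2)) + 6789 = (-519*4 - 140/(5 - 3)**2) + 6789 = (-2076 - 140/(2**2)) + 6789 = (-2076 - 140/4) + 6789 = (-2076 - 140*1/4) + 6789 = (-2076 - 35) + 6789 = -2111 + 6789 = 4678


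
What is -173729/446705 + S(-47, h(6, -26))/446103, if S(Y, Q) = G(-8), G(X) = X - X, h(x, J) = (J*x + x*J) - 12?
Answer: -173729/446705 ≈ -0.38891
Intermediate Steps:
h(x, J) = -12 + 2*J*x (h(x, J) = (J*x + J*x) - 12 = 2*J*x - 12 = -12 + 2*J*x)
G(X) = 0
S(Y, Q) = 0
-173729/446705 + S(-47, h(6, -26))/446103 = -173729/446705 + 0/446103 = -173729*1/446705 + 0*(1/446103) = -173729/446705 + 0 = -173729/446705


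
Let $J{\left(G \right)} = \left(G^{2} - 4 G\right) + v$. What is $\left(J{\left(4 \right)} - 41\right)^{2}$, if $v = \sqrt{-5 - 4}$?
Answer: $1672 - 246 i \approx 1672.0 - 246.0 i$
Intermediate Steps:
$v = 3 i$ ($v = \sqrt{-9} = 3 i \approx 3.0 i$)
$J{\left(G \right)} = G^{2} - 4 G + 3 i$ ($J{\left(G \right)} = \left(G^{2} - 4 G\right) + 3 i = G^{2} - 4 G + 3 i$)
$\left(J{\left(4 \right)} - 41\right)^{2} = \left(\left(4^{2} - 16 + 3 i\right) - 41\right)^{2} = \left(\left(16 - 16 + 3 i\right) - 41\right)^{2} = \left(3 i - 41\right)^{2} = \left(-41 + 3 i\right)^{2}$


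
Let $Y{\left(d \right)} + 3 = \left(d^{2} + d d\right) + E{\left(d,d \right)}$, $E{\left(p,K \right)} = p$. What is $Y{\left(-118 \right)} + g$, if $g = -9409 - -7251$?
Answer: $25569$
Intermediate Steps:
$g = -2158$ ($g = -9409 + 7251 = -2158$)
$Y{\left(d \right)} = -3 + d + 2 d^{2}$ ($Y{\left(d \right)} = -3 + \left(\left(d^{2} + d d\right) + d\right) = -3 + \left(\left(d^{2} + d^{2}\right) + d\right) = -3 + \left(2 d^{2} + d\right) = -3 + \left(d + 2 d^{2}\right) = -3 + d + 2 d^{2}$)
$Y{\left(-118 \right)} + g = \left(-3 - 118 + 2 \left(-118\right)^{2}\right) - 2158 = \left(-3 - 118 + 2 \cdot 13924\right) - 2158 = \left(-3 - 118 + 27848\right) - 2158 = 27727 - 2158 = 25569$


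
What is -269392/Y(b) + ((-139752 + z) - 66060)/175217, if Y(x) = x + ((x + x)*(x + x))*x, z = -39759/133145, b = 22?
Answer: -25008269413717/3336085247495 ≈ -7.4963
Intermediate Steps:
z = -39759/133145 (z = -39759*1/133145 = -39759/133145 ≈ -0.29861)
Y(x) = x + 4*x**3 (Y(x) = x + ((2*x)*(2*x))*x = x + (4*x**2)*x = x + 4*x**3)
-269392/Y(b) + ((-139752 + z) - 66060)/175217 = -269392/(22 + 4*22**3) + ((-139752 - 39759/133145) - 66060)/175217 = -269392/(22 + 4*10648) + (-18607319799/133145 - 66060)*(1/175217) = -269392/(22 + 42592) - 27402878499/133145*1/175217 = -269392/42614 - 27402878499/23329267465 = -269392*1/42614 - 27402878499/23329267465 = -904/143 - 27402878499/23329267465 = -25008269413717/3336085247495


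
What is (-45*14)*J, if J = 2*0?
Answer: 0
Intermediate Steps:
J = 0
(-45*14)*J = -45*14*0 = -630*0 = 0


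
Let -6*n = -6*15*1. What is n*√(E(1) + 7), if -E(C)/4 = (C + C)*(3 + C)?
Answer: 75*I ≈ 75.0*I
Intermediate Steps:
E(C) = -8*C*(3 + C) (E(C) = -4*(C + C)*(3 + C) = -4*2*C*(3 + C) = -8*C*(3 + C))
n = 15 (n = -(-6*15)/6 = -(-15) = -⅙*(-90) = 15)
n*√(E(1) + 7) = 15*√(-8*1*(3 + 1) + 7) = 15*√(-8*1*4 + 7) = 15*√(-32 + 7) = 15*√(-25) = 15*(5*I) = 75*I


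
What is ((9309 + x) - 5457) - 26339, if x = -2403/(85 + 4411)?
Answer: -101103955/4496 ≈ -22488.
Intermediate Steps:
x = -2403/4496 ≈ -0.53448
((9309 + x) - 5457) - 26339 = ((9309 - 2403/4496) - 5457) - 26339 = (41850861/4496 - 5457) - 26339 = 17316189/4496 - 26339 = -101103955/4496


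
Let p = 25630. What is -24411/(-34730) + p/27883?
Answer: 1570781813/968376590 ≈ 1.6221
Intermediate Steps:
-24411/(-34730) + p/27883 = -24411/(-34730) + 25630/27883 = -24411*(-1/34730) + 25630*(1/27883) = 24411/34730 + 25630/27883 = 1570781813/968376590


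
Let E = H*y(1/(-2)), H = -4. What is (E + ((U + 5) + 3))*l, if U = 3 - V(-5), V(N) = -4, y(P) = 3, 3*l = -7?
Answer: -7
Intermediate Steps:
l = -7/3 (l = (1/3)*(-7) = -7/3 ≈ -2.3333)
E = -12 (E = -4*3 = -12)
U = 7 (U = 3 - 1*(-4) = 3 + 4 = 7)
(E + ((U + 5) + 3))*l = (-12 + ((7 + 5) + 3))*(-7/3) = (-12 + (12 + 3))*(-7/3) = (-12 + 15)*(-7/3) = 3*(-7/3) = -7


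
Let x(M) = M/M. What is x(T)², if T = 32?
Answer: 1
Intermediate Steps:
x(M) = 1
x(T)² = 1² = 1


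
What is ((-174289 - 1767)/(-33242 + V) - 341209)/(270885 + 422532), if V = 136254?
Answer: -8787199391/17857568001 ≈ -0.49207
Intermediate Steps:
((-174289 - 1767)/(-33242 + V) - 341209)/(270885 + 422532) = ((-174289 - 1767)/(-33242 + 136254) - 341209)/(270885 + 422532) = (-176056/103012 - 341209)/693417 = (-176056*1/103012 - 341209)*(1/693417) = (-44014/25753 - 341209)*(1/693417) = -8787199391/25753*1/693417 = -8787199391/17857568001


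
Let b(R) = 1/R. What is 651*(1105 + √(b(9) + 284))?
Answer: 719355 + 217*√2557 ≈ 7.3033e+5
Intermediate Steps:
651*(1105 + √(b(9) + 284)) = 651*(1105 + √(1/9 + 284)) = 651*(1105 + √(⅑ + 284)) = 651*(1105 + √(2557/9)) = 651*(1105 + √2557/3) = 719355 + 217*√2557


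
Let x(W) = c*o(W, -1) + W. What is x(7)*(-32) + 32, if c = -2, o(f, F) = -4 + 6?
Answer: -64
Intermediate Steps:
o(f, F) = 2
x(W) = -4 + W (x(W) = -2*2 + W = -4 + W)
x(7)*(-32) + 32 = (-4 + 7)*(-32) + 32 = 3*(-32) + 32 = -96 + 32 = -64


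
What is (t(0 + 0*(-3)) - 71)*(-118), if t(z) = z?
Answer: 8378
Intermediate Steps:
(t(0 + 0*(-3)) - 71)*(-118) = ((0 + 0*(-3)) - 71)*(-118) = ((0 + 0) - 71)*(-118) = (0 - 71)*(-118) = -71*(-118) = 8378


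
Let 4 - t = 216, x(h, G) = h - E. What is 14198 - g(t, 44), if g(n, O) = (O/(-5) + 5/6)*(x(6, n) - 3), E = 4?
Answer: 425701/30 ≈ 14190.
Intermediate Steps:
x(h, G) = -4 + h (x(h, G) = h - 1*4 = h - 4 = -4 + h)
t = -212 (t = 4 - 1*216 = 4 - 216 = -212)
g(n, O) = -⅚ + O/5 (g(n, O) = (O/(-5) + 5/6)*((-4 + 6) - 3) = (O*(-⅕) + 5*(⅙))*(2 - 3) = (-O/5 + ⅚)*(-1) = (⅚ - O/5)*(-1) = -⅚ + O/5)
14198 - g(t, 44) = 14198 - (-⅚ + (⅕)*44) = 14198 - (-⅚ + 44/5) = 14198 - 1*239/30 = 14198 - 239/30 = 425701/30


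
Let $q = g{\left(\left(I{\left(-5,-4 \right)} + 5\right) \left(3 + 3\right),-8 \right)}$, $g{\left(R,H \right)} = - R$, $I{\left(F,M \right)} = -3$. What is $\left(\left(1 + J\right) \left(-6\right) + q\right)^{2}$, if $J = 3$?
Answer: $1296$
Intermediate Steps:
$q = -12$ ($q = - \left(-3 + 5\right) \left(3 + 3\right) = - 2 \cdot 6 = \left(-1\right) 12 = -12$)
$\left(\left(1 + J\right) \left(-6\right) + q\right)^{2} = \left(\left(1 + 3\right) \left(-6\right) - 12\right)^{2} = \left(4 \left(-6\right) - 12\right)^{2} = \left(-24 - 12\right)^{2} = \left(-36\right)^{2} = 1296$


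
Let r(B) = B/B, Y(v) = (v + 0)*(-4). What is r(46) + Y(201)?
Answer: -803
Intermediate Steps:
Y(v) = -4*v (Y(v) = v*(-4) = -4*v)
r(B) = 1
r(46) + Y(201) = 1 - 4*201 = 1 - 804 = -803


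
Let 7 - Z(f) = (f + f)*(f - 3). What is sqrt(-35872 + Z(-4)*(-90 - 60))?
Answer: I*sqrt(28522) ≈ 168.88*I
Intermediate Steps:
Z(f) = 7 - 2*f*(-3 + f) (Z(f) = 7 - (f + f)*(f - 3) = 7 - 2*f*(-3 + f))
sqrt(-35872 + Z(-4)*(-90 - 60)) = sqrt(-35872 + (7 - 2*(-4)**2 + 6*(-4))*(-90 - 60)) = sqrt(-35872 + (7 - 2*16 - 24)*(-150)) = sqrt(-35872 + (7 - 32 - 24)*(-150)) = sqrt(-35872 - 49*(-150)) = sqrt(-35872 + 7350) = sqrt(-28522) = I*sqrt(28522)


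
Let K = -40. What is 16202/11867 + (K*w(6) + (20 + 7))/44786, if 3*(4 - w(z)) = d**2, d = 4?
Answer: 2179728263/1594426386 ≈ 1.3671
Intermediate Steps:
w(z) = -4/3 (w(z) = 4 - 1/3*4**2 = 4 - 1/3*16 = 4 - 16/3 = -4/3)
16202/11867 + (K*w(6) + (20 + 7))/44786 = 16202/11867 + (-40*(-4/3) + (20 + 7))/44786 = 16202*(1/11867) + (160/3 + 27)*(1/44786) = 16202/11867 + (241/3)*(1/44786) = 16202/11867 + 241/134358 = 2179728263/1594426386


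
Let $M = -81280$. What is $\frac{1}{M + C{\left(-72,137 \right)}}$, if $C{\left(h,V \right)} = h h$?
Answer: $- \frac{1}{76096} \approx -1.3141 \cdot 10^{-5}$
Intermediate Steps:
$C{\left(h,V \right)} = h^{2}$
$\frac{1}{M + C{\left(-72,137 \right)}} = \frac{1}{-81280 + \left(-72\right)^{2}} = \frac{1}{-81280 + 5184} = \frac{1}{-76096} = - \frac{1}{76096}$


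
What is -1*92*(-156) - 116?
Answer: 14236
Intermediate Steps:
-1*92*(-156) - 116 = -92*(-156) - 116 = 14352 - 116 = 14236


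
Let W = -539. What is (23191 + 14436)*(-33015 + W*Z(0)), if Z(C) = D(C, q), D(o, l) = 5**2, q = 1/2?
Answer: -1749279230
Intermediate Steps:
q = 1/2 ≈ 0.50000
D(o, l) = 25
Z(C) = 25
(23191 + 14436)*(-33015 + W*Z(0)) = (23191 + 14436)*(-33015 - 539*25) = 37627*(-33015 - 13475) = 37627*(-46490) = -1749279230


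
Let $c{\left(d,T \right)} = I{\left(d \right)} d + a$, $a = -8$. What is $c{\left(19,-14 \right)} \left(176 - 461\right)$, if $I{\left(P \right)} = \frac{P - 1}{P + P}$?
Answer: $-285$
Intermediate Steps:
$I{\left(P \right)} = \frac{-1 + P}{2 P}$
$c{\left(d,T \right)} = - \frac{17}{2} + \frac{d}{2}$ ($c{\left(d,T \right)} = \frac{-1 + d}{2 d} d - 8 = \left(- \frac{1}{2} + \frac{d}{2}\right) - 8 = - \frac{17}{2} + \frac{d}{2}$)
$c{\left(19,-14 \right)} \left(176 - 461\right) = \left(- \frac{17}{2} + \frac{1}{2} \cdot 19\right) \left(176 - 461\right) = \left(- \frac{17}{2} + \frac{19}{2}\right) \left(-285\right) = 1 \left(-285\right) = -285$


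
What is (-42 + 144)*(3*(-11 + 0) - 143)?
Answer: -17952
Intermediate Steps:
(-42 + 144)*(3*(-11 + 0) - 143) = 102*(3*(-11) - 143) = 102*(-33 - 143) = 102*(-176) = -17952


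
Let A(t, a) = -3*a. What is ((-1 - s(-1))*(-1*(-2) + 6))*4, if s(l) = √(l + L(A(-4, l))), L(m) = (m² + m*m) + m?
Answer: -32 - 64*√5 ≈ -175.11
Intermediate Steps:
L(m) = m + 2*m² (L(m) = (m² + m²) + m = 2*m² + m = m + 2*m²)
s(l) = √(l - 3*l*(1 - 6*l)) (s(l) = √(l + (-3*l)*(1 + 2*(-3*l))) = √(l + (-3*l)*(1 - 6*l)) = √(l - 3*l*(1 - 6*l)))
((-1 - s(-1))*(-1*(-2) + 6))*4 = ((-1 - √2*√(-(-1 + 9*(-1))))*(-1*(-2) + 6))*4 = ((-1 - √2*√(-(-1 - 9)))*(2 + 6))*4 = ((-1 - √2*√(-1*(-10)))*8)*4 = ((-1 - √2*√10)*8)*4 = ((-1 - 2*√5)*8)*4 = (-8 - 16*√5)*4 = -32 - 64*√5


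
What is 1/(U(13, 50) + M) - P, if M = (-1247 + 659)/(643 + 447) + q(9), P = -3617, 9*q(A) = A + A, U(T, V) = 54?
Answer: 109327987/30226 ≈ 3617.0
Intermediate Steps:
q(A) = 2*A/9 (q(A) = (A + A)/9 = (2*A)/9 = 2*A/9)
M = 796/545 (M = (-1247 + 659)/(643 + 447) + (2/9)*9 = -588/1090 + 2 = -588*1/1090 + 2 = -294/545 + 2 = 796/545 ≈ 1.4606)
1/(U(13, 50) + M) - P = 1/(54 + 796/545) - 1*(-3617) = 1/(30226/545) + 3617 = 545/30226 + 3617 = 109327987/30226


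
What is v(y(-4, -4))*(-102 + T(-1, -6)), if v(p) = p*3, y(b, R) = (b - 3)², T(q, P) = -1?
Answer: -15141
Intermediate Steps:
y(b, R) = (-3 + b)²
v(p) = 3*p
v(y(-4, -4))*(-102 + T(-1, -6)) = (3*(-3 - 4)²)*(-102 - 1) = (3*(-7)²)*(-103) = (3*49)*(-103) = 147*(-103) = -15141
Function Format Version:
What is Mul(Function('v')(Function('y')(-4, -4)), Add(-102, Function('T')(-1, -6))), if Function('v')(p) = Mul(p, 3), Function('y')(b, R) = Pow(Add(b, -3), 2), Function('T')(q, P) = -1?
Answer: -15141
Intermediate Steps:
Function('y')(b, R) = Pow(Add(-3, b), 2)
Function('v')(p) = Mul(3, p)
Mul(Function('v')(Function('y')(-4, -4)), Add(-102, Function('T')(-1, -6))) = Mul(Mul(3, Pow(Add(-3, -4), 2)), Add(-102, -1)) = Mul(Mul(3, Pow(-7, 2)), -103) = Mul(Mul(3, 49), -103) = Mul(147, -103) = -15141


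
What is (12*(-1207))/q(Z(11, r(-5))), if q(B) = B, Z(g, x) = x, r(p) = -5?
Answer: 14484/5 ≈ 2896.8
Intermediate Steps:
(12*(-1207))/q(Z(11, r(-5))) = (12*(-1207))/(-5) = -14484*(-⅕) = 14484/5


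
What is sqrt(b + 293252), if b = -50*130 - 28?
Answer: 2*sqrt(71681) ≈ 535.47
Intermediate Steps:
b = -6528 (b = -6500 - 28 = -6528)
sqrt(b + 293252) = sqrt(-6528 + 293252) = sqrt(286724) = 2*sqrt(71681)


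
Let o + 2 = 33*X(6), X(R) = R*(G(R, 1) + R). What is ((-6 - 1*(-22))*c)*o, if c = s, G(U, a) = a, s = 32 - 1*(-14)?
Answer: 1018624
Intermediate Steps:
s = 46 (s = 32 + 14 = 46)
X(R) = R*(1 + R)
c = 46
o = 1384 (o = -2 + 33*(6*(1 + 6)) = -2 + 33*(6*7) = -2 + 33*42 = -2 + 1386 = 1384)
((-6 - 1*(-22))*c)*o = ((-6 - 1*(-22))*46)*1384 = ((-6 + 22)*46)*1384 = (16*46)*1384 = 736*1384 = 1018624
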